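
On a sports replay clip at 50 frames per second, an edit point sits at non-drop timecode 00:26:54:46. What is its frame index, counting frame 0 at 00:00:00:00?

Total seconds to the label: (0 × 3600 + 26 × 60 + 54) = 1614.
Frame index = 1614 × 50 + 46 = 80746.

80746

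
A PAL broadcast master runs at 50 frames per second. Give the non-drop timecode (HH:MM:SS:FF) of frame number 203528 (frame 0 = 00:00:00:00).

203528 ÷ 50 = 4070 full seconds, remainder 28 frames.
4070 s = 1 h 7 min 50 s.
Timecode: 01:07:50:28.

01:07:50:28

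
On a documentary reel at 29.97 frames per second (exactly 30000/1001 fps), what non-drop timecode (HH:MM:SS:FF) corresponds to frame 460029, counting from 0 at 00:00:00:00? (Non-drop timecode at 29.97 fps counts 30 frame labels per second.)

460029 ÷ 30 = 15334 full seconds, remainder 9 frames.
15334 s = 4 h 15 min 34 s.
Timecode: 04:15:34:09.

04:15:34:09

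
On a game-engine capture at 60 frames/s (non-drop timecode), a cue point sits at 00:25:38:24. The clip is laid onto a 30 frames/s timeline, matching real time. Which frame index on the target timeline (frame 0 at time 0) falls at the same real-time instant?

frame 46152

Source frame index: (0×3600 + 25×60 + 38) × 60 + 24 = 92304.
Real time: 92304 / (60) = 7692/5 s.
Target frame: (7692/5) × (30) = 46152.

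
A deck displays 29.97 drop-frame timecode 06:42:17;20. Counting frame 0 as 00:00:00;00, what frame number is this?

As if non-drop at 30 labels/s: (6 × 3600 + 42 × 60 + 17) × 30 + 20 = 724130.
Minute boundaries passed: 402; those not divisible by 10: 402 − 40 = 362; dropped labels = 2 × 362 = 724.
Actual frame index = 724130 − 724 = 723406.

723406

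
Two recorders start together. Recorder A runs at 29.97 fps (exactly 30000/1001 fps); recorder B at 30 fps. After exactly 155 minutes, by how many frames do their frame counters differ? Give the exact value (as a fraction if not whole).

279000/1001 frames

155 min = 9300 s.
A emits 30000/1001 × 9300 = 279000000/1001 frames; B emits 30 × 9300 = 279000.
Difference = 279000/1001 frames (≈ 278.7213); B is ahead of A.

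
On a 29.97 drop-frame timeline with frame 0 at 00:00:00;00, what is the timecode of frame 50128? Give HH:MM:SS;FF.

Ten DF minutes hold 17982 frames, so frame 50128 lies in block 2 (frames 35964–53945) with 14164 frames into that block.
The block's first minute is 1800 frames and the rest 1798 each; 14164 frames reaches minute 7, so 2 × 18 + 7 × 2 = 50 labels have been skipped so far.
Adding those back, label number 50128 + 50 = 50178 at 30 labels/s is 1672 s + 18 f = 0 h 27 min 52 s frame 18, i.e. 00:27:52;18.

00:27:52;18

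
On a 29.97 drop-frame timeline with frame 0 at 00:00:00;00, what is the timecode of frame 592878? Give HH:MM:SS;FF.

Each 10-minute DF block holds 10 × 60 × 30 − 9 × 2 = 17982 frames. 592878 ÷ 17982 → 32 full blocks, remainder 17454.
Within the partial block the first minute is 1800 frames and each further minute 1798, so 9 further minute boundaries passed. Total skipped labels = 18 × 32 + 2 × 9 = 594.
Non-drop label index = 592878 + 594 = 593472; at 30 labels/s that is 05:29:42:12, i.e. DF 05:29:42;12.

05:29:42;12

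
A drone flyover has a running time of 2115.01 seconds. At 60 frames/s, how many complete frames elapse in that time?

Frames = 2115.01 × 60 = 634503/5 ≈ 126900.6000.
Complete frames: 126900.

126900 frames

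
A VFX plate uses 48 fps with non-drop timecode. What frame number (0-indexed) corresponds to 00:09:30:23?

Total seconds to the label: (0 × 3600 + 9 × 60 + 30) = 570.
Frame index = 570 × 48 + 23 = 27383.

27383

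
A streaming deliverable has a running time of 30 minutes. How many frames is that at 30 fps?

30 min = 1800 s.
Frames = 1800 × 30 = 54000.

54000 frames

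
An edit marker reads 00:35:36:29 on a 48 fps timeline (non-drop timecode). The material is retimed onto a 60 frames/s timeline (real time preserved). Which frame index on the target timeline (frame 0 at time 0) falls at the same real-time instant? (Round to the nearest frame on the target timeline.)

frame 128196

Source frame index: (0×3600 + 35×60 + 36) × 48 + 29 = 102557.
Real time: 102557 / (48) = 102557/48 s.
Target frame: (102557/48) × (60) = 512785/4 ≈ 128196.250 → 128196.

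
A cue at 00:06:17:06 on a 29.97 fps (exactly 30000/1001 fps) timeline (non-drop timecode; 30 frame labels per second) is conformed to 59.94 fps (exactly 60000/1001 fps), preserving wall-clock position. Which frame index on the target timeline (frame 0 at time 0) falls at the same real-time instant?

Source frame index: (0×3600 + 6×60 + 17) × 30 + 6 = 11316.
Real time: 11316 / (30000/1001) = 943943/2500 s.
Target frame: (943943/2500) × (60000/1001) = 22632.

frame 22632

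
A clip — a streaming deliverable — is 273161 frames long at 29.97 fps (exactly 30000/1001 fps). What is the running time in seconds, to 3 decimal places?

9114.472 seconds

Running time = 273161 × 1001/30000 = 273434161/30000 s ≈ 9114.472 s.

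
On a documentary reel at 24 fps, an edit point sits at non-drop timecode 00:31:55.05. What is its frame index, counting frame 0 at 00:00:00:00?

Total seconds to the label: (0 × 3600 + 31 × 60 + 55) = 1915.
Frame index = 1915 × 24 + 5 = 45965.

45965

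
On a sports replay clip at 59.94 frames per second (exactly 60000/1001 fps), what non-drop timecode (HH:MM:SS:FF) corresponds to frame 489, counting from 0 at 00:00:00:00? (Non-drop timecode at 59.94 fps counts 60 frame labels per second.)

489 ÷ 60 = 8 full seconds, remainder 9 frames.
8 s = 0 h 0 min 8 s.
Timecode: 00:00:08:09.

00:00:08:09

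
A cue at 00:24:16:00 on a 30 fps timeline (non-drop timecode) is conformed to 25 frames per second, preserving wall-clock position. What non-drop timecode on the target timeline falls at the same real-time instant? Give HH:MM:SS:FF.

Source frame index: (0×3600 + 24×60 + 16) × 30 + 0 = 43680.
Real time: 43680 / (30) = 1456 s.
Target frame: (1456) × (25) = 36400.
At 25 labels/s: frame 36400 → 00:24:16:00.

00:24:16:00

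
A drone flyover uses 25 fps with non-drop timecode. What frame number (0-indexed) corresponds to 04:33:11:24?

Total seconds to the label: (4 × 3600 + 33 × 60 + 11) = 16391.
Frame index = 16391 × 25 + 24 = 409799.

frame 409799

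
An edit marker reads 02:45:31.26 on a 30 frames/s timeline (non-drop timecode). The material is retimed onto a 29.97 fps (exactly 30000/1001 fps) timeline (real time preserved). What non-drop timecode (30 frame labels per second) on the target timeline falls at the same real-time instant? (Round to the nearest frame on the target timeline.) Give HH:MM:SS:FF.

02:45:21:28

Source frame index: (2×3600 + 45×60 + 31) × 30 + 26 = 297956.
Real time: 297956 / (30) = 148978/15 s.
Target frame: (148978/15) × (30000/1001) = 297956000/1001 ≈ 297658.342 → 297658.
At 30 labels/s: frame 297658 → 02:45:21:28.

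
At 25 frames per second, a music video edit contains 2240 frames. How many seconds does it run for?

89.6 seconds

Running time = 2240 / (25) = 89.6 s.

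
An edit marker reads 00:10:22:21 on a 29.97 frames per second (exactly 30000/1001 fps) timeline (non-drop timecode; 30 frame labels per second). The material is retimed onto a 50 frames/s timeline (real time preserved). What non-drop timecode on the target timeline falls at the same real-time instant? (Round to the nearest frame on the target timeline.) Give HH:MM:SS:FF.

Source frame index: (0×3600 + 10×60 + 22) × 30 + 21 = 18681.
Real time: 18681 / (30000/1001) = 6233227/10000 s.
Target frame: (6233227/10000) × (50) = 6233227/200 ≈ 31166.135 → 31166.
At 50 labels/s: frame 31166 → 00:10:23:16.

00:10:23:16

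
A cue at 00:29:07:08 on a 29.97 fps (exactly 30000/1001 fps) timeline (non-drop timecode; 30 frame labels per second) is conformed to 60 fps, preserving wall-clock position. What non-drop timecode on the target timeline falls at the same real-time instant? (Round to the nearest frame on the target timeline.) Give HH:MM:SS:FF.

00:29:09:01

Source frame index: (0×3600 + 29×60 + 7) × 30 + 8 = 52418.
Real time: 52418 / (30000/1001) = 26235209/15000 s.
Target frame: (26235209/15000) × (60) = 26235209/250 ≈ 104940.836 → 104941.
At 60 labels/s: frame 104941 → 00:29:09:01.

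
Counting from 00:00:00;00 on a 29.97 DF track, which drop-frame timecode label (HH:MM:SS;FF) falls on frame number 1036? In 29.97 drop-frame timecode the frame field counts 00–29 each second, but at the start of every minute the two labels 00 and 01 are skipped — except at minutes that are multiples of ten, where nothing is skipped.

00:00:34;16

Ten DF minutes hold 17982 frames, so frame 1036 lies in block 0 (frames 0–17981) with 1036 frames into that block.
The block's first minute is 1800 frames and the rest 1798 each; 1036 frames reaches minute 0, so 0 × 18 + 0 × 2 = 0 labels have been skipped so far.
Adding those back, label number 1036 + 0 = 1036 at 30 labels/s is 34 s + 16 f = 0 h 0 min 34 s frame 16, i.e. 00:00:34;16.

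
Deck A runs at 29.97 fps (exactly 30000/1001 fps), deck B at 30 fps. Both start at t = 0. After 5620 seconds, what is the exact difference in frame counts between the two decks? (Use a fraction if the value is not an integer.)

168600/1001 frames

A emits 30000/1001 × 5620 = 168600000/1001 frames; B emits 30 × 5620 = 168600.
Difference = 168600/1001 frames (≈ 168.4316); B is ahead of A.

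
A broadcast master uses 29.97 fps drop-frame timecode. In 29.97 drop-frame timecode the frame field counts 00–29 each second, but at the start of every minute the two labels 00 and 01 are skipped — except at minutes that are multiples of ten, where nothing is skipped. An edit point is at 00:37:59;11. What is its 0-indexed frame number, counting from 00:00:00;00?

68313

As if non-drop at 30 labels/s: (0 × 3600 + 37 × 60 + 59) × 30 + 11 = 68381.
Minute boundaries passed: 37; those not divisible by 10: 37 − 3 = 34; dropped labels = 2 × 34 = 68.
Actual frame index = 68381 − 68 = 68313.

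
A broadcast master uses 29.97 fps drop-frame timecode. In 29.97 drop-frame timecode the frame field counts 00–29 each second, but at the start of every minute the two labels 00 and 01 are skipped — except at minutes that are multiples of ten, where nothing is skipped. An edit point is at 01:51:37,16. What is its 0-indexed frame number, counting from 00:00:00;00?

Complete 10-minute blocks: 11, each 17982 frames → 197802.
Remaining 1 whole minute in the current block: 1800 + 0 × 1798 = 1800 frames.
Within the current minute: 37 × 30 + 16 − 2 = 1124 (labels ;00/;01 skipped at this minute). Total = 197802 + 1800 + 1124 = 200726.

200726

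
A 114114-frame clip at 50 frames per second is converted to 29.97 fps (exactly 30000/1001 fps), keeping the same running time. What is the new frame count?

Target frames = source frames × (target rate / source rate) = 114114 × (30000/1001)/(50) = 114114 × 600/1001 = 68400.

68400 frames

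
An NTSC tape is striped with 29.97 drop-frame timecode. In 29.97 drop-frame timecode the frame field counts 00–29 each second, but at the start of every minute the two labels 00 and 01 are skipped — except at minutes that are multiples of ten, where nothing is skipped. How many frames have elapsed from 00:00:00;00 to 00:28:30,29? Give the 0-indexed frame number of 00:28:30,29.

As if non-drop at 30 labels/s: (0 × 3600 + 28 × 60 + 30) × 30 + 29 = 51329.
Minute boundaries passed: 28; those not divisible by 10: 28 − 2 = 26; dropped labels = 2 × 26 = 52.
Actual frame index = 51329 − 52 = 51277.

51277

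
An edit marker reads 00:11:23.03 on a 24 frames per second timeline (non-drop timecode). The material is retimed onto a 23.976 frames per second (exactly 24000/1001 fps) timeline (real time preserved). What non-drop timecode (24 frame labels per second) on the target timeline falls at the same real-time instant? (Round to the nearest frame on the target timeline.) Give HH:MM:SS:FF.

00:11:22:11

Source frame index: (0×3600 + 11×60 + 23) × 24 + 3 = 16395.
Real time: 16395 / (24) = 5465/8 s.
Target frame: (5465/8) × (24000/1001) = 16395000/1001 ≈ 16378.621 → 16379.
At 24 labels/s: frame 16379 → 00:11:22:11.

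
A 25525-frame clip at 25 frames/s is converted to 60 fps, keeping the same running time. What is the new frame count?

Frames at target rate = 25525 × (60) / (25) = 61260.

61260 frames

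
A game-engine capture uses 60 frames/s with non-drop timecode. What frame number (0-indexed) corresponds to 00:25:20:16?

Total seconds to the label: (0 × 3600 + 25 × 60 + 20) = 1520.
Frame index = 1520 × 60 + 16 = 91216.

91216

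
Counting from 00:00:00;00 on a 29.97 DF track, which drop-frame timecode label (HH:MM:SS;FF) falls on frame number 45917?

Ten DF minutes hold 17982 frames, so frame 45917 lies in block 2 (frames 35964–53945) with 9953 frames into that block.
The block's first minute is 1800 frames and the rest 1798 each; 9953 frames reaches minute 5, so 2 × 18 + 5 × 2 = 46 labels have been skipped so far.
Adding those back, label number 45917 + 46 = 45963 at 30 labels/s is 1532 s + 3 f = 0 h 25 min 32 s frame 3, i.e. 00:25:32;03.

00:25:32;03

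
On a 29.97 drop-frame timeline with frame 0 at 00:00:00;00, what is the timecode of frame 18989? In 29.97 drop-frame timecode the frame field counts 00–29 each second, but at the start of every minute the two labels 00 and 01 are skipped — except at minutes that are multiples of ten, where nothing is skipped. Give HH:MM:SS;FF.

Each 10-minute DF block holds 10 × 60 × 30 − 9 × 2 = 17982 frames. 18989 ÷ 17982 → 1 full block, remainder 1007.
Within the partial block the first minute is 1800 frames and each further minute 1798, so 0 further minute boundaries passed. Total skipped labels = 18 × 1 + 2 × 0 = 18.
Non-drop label index = 18989 + 18 = 19007; at 30 labels/s that is 00:10:33:17, i.e. DF 00:10:33;17.

00:10:33;17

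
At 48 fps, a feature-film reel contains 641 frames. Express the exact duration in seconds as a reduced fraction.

Running time = 641 ÷ (48) = 641 × 1/48 = 641/48 s.

641/48 seconds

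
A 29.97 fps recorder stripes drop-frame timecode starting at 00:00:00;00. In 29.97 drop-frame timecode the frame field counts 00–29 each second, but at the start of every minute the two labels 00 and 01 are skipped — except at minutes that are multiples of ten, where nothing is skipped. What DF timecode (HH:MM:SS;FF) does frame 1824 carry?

00:01:00;26

Each 10-minute DF block holds 10 × 60 × 30 − 9 × 2 = 17982 frames. 1824 ÷ 17982 → 0 full blocks, remainder 1824.
Within the partial block the first minute is 1800 frames and each further minute 1798, so 1 further minute boundary passed. Total skipped labels = 18 × 0 + 2 × 1 = 2.
Non-drop label index = 1824 + 2 = 1826; at 30 labels/s that is 00:01:00:26, i.e. DF 00:01:00;26.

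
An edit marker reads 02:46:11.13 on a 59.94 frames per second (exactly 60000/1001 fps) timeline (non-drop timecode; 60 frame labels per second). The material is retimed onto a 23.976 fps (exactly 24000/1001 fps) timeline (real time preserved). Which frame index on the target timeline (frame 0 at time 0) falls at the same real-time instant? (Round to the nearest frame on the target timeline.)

Source frame index: (2×3600 + 46×60 + 11) × 60 + 13 = 598273.
Real time: 598273 / (60000/1001) = 598871273/60000 s.
Target frame: (598871273/60000) × (24000/1001) = 1196546/5 ≈ 239309.200 → 239309.

frame 239309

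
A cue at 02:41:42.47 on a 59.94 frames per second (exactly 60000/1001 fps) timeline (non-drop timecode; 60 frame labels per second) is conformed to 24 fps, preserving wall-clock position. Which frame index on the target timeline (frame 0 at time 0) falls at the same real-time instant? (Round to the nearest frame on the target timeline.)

frame 233100

Source frame index: (2×3600 + 41×60 + 42) × 60 + 47 = 582167.
Real time: 582167 / (60000/1001) = 582749167/60000 s.
Target frame: (582749167/60000) × (24) = 582749167/2500 ≈ 233099.667 → 233100.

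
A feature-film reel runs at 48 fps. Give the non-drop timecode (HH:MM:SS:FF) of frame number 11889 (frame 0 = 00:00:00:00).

11889 ÷ 48 = 247 full seconds, remainder 33 frames.
247 s = 0 h 4 min 7 s.
Timecode: 00:04:07:33.

00:04:07:33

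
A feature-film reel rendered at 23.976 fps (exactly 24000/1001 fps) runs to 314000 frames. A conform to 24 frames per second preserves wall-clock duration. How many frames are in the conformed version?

Target frames = source frames × (target rate / source rate) = 314000 × (24)/(24000/1001) = 314000 × 1001/1000 = 314314.

314314 frames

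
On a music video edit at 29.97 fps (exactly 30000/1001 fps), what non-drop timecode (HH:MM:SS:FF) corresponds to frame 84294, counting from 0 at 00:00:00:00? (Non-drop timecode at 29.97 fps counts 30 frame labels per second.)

00:46:49:24

84294 ÷ 30 = 2809 full seconds, remainder 24 frames.
2809 s = 0 h 46 min 49 s.
Timecode: 00:46:49:24.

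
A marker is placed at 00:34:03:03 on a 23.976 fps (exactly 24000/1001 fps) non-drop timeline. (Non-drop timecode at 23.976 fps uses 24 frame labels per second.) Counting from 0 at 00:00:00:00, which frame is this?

frame 49035

Total seconds to the label: (0 × 3600 + 34 × 60 + 3) = 2043.
Frame index = 2043 × 24 + 3 = 49035.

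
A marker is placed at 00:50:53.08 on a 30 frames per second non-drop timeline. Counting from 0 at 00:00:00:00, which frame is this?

frame 91598

Total seconds to the label: (0 × 3600 + 50 × 60 + 53) = 3053.
Frame index = 3053 × 30 + 8 = 91598.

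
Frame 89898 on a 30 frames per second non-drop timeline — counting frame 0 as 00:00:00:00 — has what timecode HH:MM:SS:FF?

89898 ÷ 30 = 2996 full seconds, remainder 18 frames.
2996 s = 0 h 49 min 56 s.
Timecode: 00:49:56:18.

00:49:56:18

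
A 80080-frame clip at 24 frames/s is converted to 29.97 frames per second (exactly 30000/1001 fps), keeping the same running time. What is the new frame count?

Target frames = source frames × (target rate / source rate) = 80080 × (30000/1001)/(24) = 80080 × 1250/1001 = 100000.

100000 frames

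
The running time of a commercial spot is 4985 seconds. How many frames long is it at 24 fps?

Frames = 4985 × 24 = 119640.

119640 frames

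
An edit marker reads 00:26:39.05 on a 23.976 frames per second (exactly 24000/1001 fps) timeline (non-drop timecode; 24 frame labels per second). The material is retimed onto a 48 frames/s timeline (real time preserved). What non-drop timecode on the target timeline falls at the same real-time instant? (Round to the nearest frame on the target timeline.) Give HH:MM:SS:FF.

00:26:40:39

Source frame index: (0×3600 + 26×60 + 39) × 24 + 5 = 38381.
Real time: 38381 / (24000/1001) = 38419381/24000 s.
Target frame: (38419381/24000) × (48) = 38419381/500 ≈ 76838.762 → 76839.
At 48 labels/s: frame 76839 → 00:26:40:39.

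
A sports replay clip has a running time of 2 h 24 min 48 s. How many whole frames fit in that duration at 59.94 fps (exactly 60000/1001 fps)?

2 h 24 min 48 s = 8688 s.
Frames = 8688 × 60000/1001 = 521280000/1001 ≈ 520759.2408.
Complete frames: 520759.

520759 frames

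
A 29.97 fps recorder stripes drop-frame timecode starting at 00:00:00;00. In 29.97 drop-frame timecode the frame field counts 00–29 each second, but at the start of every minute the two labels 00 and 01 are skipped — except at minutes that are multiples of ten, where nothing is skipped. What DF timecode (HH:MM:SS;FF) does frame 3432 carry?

Each 10-minute DF block holds 10 × 60 × 30 − 9 × 2 = 17982 frames. 3432 ÷ 17982 → 0 full blocks, remainder 3432.
Within the partial block the first minute is 1800 frames and each further minute 1798, so 1 further minute boundary passed. Total skipped labels = 18 × 0 + 2 × 1 = 2.
Non-drop label index = 3432 + 2 = 3434; at 30 labels/s that is 00:01:54:14, i.e. DF 00:01:54;14.

00:01:54;14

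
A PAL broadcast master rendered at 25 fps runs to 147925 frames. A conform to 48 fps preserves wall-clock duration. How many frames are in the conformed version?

284016 frames

Target frames = source frames × (target rate / source rate) = 147925 × (48)/(25) = 147925 × 48/25 = 284016.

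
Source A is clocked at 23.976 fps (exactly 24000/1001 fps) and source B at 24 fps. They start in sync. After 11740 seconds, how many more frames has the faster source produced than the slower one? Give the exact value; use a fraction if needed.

281760/1001 frames

A emits 24000/1001 × 11740 = 281760000/1001 frames; B emits 24 × 11740 = 281760.
Difference = 281760/1001 frames (≈ 281.4785); B is ahead of A.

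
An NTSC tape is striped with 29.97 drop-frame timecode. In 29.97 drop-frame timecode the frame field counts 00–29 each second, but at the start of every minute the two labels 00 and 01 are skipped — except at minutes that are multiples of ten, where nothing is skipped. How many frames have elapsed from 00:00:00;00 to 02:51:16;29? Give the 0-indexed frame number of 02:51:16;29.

308001

As if non-drop at 30 labels/s: (2 × 3600 + 51 × 60 + 16) × 30 + 29 = 308309.
Minute boundaries passed: 171; those not divisible by 10: 171 − 17 = 154; dropped labels = 2 × 154 = 308.
Actual frame index = 308309 − 308 = 308001.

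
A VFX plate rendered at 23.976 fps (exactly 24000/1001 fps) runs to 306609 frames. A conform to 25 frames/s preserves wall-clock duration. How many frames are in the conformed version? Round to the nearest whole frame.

Frames at target rate = 306609 × (25) / (24000/1001) = 102305203/320 ≈ 319703.759.
Nearest whole frame: 319704.

319704 frames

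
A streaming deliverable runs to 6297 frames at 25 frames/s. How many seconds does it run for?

Running time = 6297 / (25) = 251.88 s.

251.88 seconds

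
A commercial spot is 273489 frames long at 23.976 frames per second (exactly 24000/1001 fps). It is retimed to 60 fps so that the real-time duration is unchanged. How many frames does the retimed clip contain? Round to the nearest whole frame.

684406 frames

Frames at target rate = 273489 × (60) / (24000/1001) = 273762489/400 ≈ 684406.223.
Nearest whole frame: 684406.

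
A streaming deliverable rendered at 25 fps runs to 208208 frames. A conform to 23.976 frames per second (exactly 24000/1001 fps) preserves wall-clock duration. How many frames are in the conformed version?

199680 frames

Target frames = source frames × (target rate / source rate) = 208208 × (24000/1001)/(25) = 208208 × 960/1001 = 199680.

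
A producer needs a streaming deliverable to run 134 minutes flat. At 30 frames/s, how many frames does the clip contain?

134 min = 8040 s.
Frames = 8040 × 30 = 241200.

241200 frames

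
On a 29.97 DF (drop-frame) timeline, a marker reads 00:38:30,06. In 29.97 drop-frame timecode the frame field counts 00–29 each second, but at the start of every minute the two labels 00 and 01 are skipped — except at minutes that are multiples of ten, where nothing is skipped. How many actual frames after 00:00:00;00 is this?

As if non-drop at 30 labels/s: (0 × 3600 + 38 × 60 + 30) × 30 + 6 = 69306.
Minute boundaries passed: 38; those not divisible by 10: 38 − 3 = 35; dropped labels = 2 × 35 = 70.
Actual frame index = 69306 − 70 = 69236.

69236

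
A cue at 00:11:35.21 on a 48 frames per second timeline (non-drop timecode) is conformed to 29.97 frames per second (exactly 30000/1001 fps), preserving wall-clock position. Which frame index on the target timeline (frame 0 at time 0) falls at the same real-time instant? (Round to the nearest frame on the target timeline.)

frame 20842

Source frame index: (0×3600 + 11×60 + 35) × 48 + 21 = 33381.
Real time: 33381 / (48) = 11127/16 s.
Target frame: (11127/16) × (30000/1001) = 20863125/1001 ≈ 20842.283 → 20842.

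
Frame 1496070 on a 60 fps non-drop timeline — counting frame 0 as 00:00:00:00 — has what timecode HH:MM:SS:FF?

06:55:34:30

1496070 ÷ 60 = 24934 full seconds, remainder 30 frames.
24934 s = 6 h 55 min 34 s.
Timecode: 06:55:34:30.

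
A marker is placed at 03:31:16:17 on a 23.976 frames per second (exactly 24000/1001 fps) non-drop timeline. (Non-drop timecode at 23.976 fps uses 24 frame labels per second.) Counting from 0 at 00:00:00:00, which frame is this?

frame 304241

Total seconds to the label: (3 × 3600 + 31 × 60 + 16) = 12676.
Frame index = 12676 × 24 + 17 = 304241.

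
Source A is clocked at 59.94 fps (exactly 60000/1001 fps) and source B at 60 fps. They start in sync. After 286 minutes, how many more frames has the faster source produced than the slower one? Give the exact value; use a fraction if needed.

7200/7 frames

286 min = 17160 s.
A emits 60000/1001 × 17160 = 7200000/7 frames; B emits 60 × 17160 = 1029600.
Difference = 7200/7 frames (≈ 1028.5714); B is ahead of A.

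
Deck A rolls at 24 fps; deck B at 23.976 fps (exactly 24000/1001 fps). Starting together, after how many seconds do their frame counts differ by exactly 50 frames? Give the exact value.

25025/12 seconds

The gap grows by |24000/1001 − 24| = 24/1001 frames per second.
Time for a 50-frame gap: 50 ÷ (24/1001) = 25025/12 s.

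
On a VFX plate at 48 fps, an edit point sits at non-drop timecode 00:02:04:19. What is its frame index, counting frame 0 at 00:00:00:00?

Total seconds to the label: (0 × 3600 + 2 × 60 + 4) = 124.
Frame index = 124 × 48 + 19 = 5971.

5971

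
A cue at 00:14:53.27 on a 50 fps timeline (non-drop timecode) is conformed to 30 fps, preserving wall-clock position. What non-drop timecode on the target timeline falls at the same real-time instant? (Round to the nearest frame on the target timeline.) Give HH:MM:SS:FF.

00:14:53:16

Source frame index: (0×3600 + 14×60 + 53) × 50 + 27 = 44677.
Real time: 44677 / (50) = 44677/50 s.
Target frame: (44677/50) × (30) = 134031/5 ≈ 26806.200 → 26806.
At 30 labels/s: frame 26806 → 00:14:53:16.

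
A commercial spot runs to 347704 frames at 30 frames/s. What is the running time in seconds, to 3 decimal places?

11590.133 seconds

Running time = 347704 × 1/30 = 173852/15 s ≈ 11590.133 s.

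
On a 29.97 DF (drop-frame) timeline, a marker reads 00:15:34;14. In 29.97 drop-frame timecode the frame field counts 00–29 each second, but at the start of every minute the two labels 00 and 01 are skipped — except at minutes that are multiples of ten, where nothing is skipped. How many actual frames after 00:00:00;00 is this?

As if non-drop at 30 labels/s: (0 × 3600 + 15 × 60 + 34) × 30 + 14 = 28034.
Minute boundaries passed: 15; those not divisible by 10: 15 − 1 = 14; dropped labels = 2 × 14 = 28.
Actual frame index = 28034 − 28 = 28006.

28006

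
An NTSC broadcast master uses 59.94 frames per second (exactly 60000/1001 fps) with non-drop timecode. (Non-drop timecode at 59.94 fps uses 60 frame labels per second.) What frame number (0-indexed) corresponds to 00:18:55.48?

Total seconds to the label: (0 × 3600 + 18 × 60 + 55) = 1135.
Frame index = 1135 × 60 + 48 = 68148.

68148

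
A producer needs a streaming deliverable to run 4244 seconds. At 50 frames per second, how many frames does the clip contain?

212200 frames

Frames = 4244 × 50 = 212200.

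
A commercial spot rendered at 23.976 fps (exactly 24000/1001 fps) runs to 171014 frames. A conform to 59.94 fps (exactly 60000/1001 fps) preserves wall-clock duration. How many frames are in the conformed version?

427535 frames

Target frames = source frames × (target rate / source rate) = 171014 × (60000/1001)/(24000/1001) = 171014 × 5/2 = 427535.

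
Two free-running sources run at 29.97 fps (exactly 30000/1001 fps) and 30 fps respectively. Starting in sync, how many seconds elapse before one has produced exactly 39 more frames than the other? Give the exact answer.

1301.3 seconds

The gap grows by |30 − 30000/1001| = 30/1001 frames per second.
Time for a 39-frame gap: 39 ÷ (30/1001) = 1301.3 s.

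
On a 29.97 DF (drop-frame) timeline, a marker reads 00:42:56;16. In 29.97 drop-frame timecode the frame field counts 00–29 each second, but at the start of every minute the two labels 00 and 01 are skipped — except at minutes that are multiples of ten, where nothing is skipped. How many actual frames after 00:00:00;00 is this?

77220

Complete 10-minute blocks: 4, each 17982 frames → 71928.
Remaining 2 whole minutes in the current block: 1800 + 1 × 1798 = 3598 frames.
Within the current minute: 56 × 30 + 16 − 2 = 1694 (labels ;00/;01 skipped at this minute). Total = 71928 + 3598 + 1694 = 77220.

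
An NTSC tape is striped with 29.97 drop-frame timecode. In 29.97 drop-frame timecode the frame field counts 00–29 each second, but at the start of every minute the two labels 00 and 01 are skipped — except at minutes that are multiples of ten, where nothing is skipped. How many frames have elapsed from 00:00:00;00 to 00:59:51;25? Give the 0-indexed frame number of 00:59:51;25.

Complete 10-minute blocks: 5, each 17982 frames → 89910.
Remaining 9 whole minutes in the current block: 1800 + 8 × 1798 = 16184 frames.
Within the current minute: 51 × 30 + 25 − 2 = 1553 (labels ;00/;01 skipped at this minute). Total = 89910 + 16184 + 1553 = 107647.

107647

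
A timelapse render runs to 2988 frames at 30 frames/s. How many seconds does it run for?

Running time = 2988 / (30) = 99.6 s.

99.6 seconds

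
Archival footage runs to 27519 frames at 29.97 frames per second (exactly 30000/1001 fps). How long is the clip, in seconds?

Running time = 27519 / (30000/1001) = 918.2173 s.

918.2173 seconds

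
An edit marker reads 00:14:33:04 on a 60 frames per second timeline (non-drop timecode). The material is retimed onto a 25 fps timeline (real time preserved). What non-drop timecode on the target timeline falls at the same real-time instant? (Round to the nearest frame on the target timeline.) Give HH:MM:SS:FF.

00:14:33:02

Source frame index: (0×3600 + 14×60 + 33) × 60 + 4 = 52384.
Real time: 52384 / (60) = 13096/15 s.
Target frame: (13096/15) × (25) = 65480/3 ≈ 21826.667 → 21827.
At 25 labels/s: frame 21827 → 00:14:33:02.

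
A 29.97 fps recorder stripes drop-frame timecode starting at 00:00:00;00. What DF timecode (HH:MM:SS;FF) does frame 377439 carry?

03:29:53;27

Ten DF minutes hold 17982 frames, so frame 377439 lies in block 20 (frames 359640–377621) with 17799 frames into that block.
The block's first minute is 1800 frames and the rest 1798 each; 17799 frames reaches minute 9, so 20 × 18 + 9 × 2 = 378 labels have been skipped so far.
Adding those back, label number 377439 + 378 = 377817 at 30 labels/s is 12593 s + 27 f = 3 h 29 min 53 s frame 27, i.e. 03:29:53;27.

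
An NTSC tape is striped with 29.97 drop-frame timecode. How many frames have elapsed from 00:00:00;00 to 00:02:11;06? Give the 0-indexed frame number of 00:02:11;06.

As if non-drop at 30 labels/s: (0 × 3600 + 2 × 60 + 11) × 30 + 6 = 3936.
Minute boundaries passed: 2; those not divisible by 10: 2 − 0 = 2; dropped labels = 2 × 2 = 4.
Actual frame index = 3936 − 4 = 3932.

3932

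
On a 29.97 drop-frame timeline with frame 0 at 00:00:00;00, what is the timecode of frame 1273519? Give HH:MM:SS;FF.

Each 10-minute DF block holds 10 × 60 × 30 − 9 × 2 = 17982 frames. 1273519 ÷ 17982 → 70 full blocks, remainder 14779.
Within the partial block the first minute is 1800 frames and each further minute 1798, so 8 further minute boundaries passed. Total skipped labels = 18 × 70 + 2 × 8 = 1276.
Non-drop label index = 1273519 + 1276 = 1274795; at 30 labels/s that is 11:48:13:05, i.e. DF 11:48:13;05.

11:48:13;05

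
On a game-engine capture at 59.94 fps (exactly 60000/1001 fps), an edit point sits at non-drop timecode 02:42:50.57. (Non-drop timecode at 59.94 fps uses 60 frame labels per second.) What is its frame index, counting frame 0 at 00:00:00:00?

frame 586257

Total seconds to the label: (2 × 3600 + 42 × 60 + 50) = 9770.
Frame index = 9770 × 60 + 57 = 586257.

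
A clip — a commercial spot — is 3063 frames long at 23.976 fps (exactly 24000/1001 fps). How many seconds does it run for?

Running time = 3063 / (24000/1001) = 127.752625 s.

127.752625 seconds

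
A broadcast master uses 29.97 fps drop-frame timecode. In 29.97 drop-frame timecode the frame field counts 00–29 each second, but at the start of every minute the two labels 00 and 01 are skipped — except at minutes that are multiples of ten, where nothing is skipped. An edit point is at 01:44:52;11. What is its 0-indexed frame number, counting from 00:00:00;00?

As if non-drop at 30 labels/s: (1 × 3600 + 44 × 60 + 52) × 30 + 11 = 188771.
Minute boundaries passed: 104; those not divisible by 10: 104 − 10 = 94; dropped labels = 2 × 94 = 188.
Actual frame index = 188771 − 188 = 188583.

188583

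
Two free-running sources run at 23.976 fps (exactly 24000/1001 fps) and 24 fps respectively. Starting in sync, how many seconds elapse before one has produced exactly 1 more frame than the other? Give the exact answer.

1001/24 seconds

The gap grows by |24 − 24000/1001| = 24/1001 frames per second.
Time for a 1-frame gap: 1 ÷ (24/1001) = 1001/24 s.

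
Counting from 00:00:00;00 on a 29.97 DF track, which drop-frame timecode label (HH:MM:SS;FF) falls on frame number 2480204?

Each 10-minute DF block holds 10 × 60 × 30 − 9 × 2 = 17982 frames. 2480204 ÷ 17982 → 137 full blocks, remainder 16670.
Within the partial block the first minute is 1800 frames and each further minute 1798, so 9 further minute boundaries passed. Total skipped labels = 18 × 137 + 2 × 9 = 2484.
Non-drop label index = 2480204 + 2484 = 2482688; at 30 labels/s that is 22:59:16:08, i.e. DF 22:59:16;08.

22:59:16;08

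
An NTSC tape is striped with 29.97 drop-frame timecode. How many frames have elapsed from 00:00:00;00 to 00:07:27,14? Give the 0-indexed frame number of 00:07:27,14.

As if non-drop at 30 labels/s: (0 × 3600 + 7 × 60 + 27) × 30 + 14 = 13424.
Minute boundaries passed: 7; those not divisible by 10: 7 − 0 = 7; dropped labels = 2 × 7 = 14.
Actual frame index = 13424 − 14 = 13410.

13410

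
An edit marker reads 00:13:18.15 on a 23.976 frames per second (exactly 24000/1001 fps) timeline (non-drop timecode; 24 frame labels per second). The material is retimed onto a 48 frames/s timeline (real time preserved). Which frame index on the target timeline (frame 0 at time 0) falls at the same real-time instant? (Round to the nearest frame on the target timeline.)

frame 38372

Source frame index: (0×3600 + 13×60 + 18) × 24 + 15 = 19167.
Real time: 19167 / (24000/1001) = 6395389/8000 s.
Target frame: (6395389/8000) × (48) = 19186167/500 ≈ 38372.334 → 38372.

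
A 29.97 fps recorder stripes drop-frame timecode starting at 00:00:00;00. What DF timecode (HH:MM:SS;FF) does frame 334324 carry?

Each 10-minute DF block holds 10 × 60 × 30 − 9 × 2 = 17982 frames. 334324 ÷ 17982 → 18 full blocks, remainder 10648.
Within the partial block the first minute is 1800 frames and each further minute 1798, so 5 further minute boundaries passed. Total skipped labels = 18 × 18 + 2 × 5 = 334.
Non-drop label index = 334324 + 334 = 334658; at 30 labels/s that is 03:05:55:08, i.e. DF 03:05:55;08.

03:05:55;08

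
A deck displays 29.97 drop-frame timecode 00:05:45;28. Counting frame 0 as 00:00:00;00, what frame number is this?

As if non-drop at 30 labels/s: (0 × 3600 + 5 × 60 + 45) × 30 + 28 = 10378.
Minute boundaries passed: 5; those not divisible by 10: 5 − 0 = 5; dropped labels = 2 × 5 = 10.
Actual frame index = 10378 − 10 = 10368.

10368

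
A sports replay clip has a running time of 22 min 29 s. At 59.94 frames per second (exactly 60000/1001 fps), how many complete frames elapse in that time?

22 min 29 s = 1349 s.
Frames = 1349 × 60000/1001 = 80940000/1001 ≈ 80859.1409.
Complete frames: 80859.

80859 frames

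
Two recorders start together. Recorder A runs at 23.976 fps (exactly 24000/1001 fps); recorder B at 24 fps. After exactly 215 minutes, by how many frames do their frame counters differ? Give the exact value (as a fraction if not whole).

215 min = 12900 s.
A emits 24000/1001 × 12900 = 309600000/1001 frames; B emits 24 × 12900 = 309600.
Difference = 309600/1001 frames (≈ 309.2907); B is ahead of A.

309600/1001 frames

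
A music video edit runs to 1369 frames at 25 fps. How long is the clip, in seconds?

54.76 seconds

Running time = 1369 / (25) = 54.76 s.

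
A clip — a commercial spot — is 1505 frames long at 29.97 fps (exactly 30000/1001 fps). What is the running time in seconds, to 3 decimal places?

50.217 seconds

Running time = 1505 × 1001/30000 = 301301/6000 s ≈ 50.217 s.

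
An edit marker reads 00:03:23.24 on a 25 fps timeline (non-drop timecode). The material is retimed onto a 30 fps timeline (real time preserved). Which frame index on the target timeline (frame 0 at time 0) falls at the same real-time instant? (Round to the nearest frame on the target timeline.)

Source frame index: (0×3600 + 3×60 + 23) × 25 + 24 = 5099.
Real time: 5099 / (25) = 5099/25 s.
Target frame: (5099/25) × (30) = 30594/5 ≈ 6118.800 → 6119.

frame 6119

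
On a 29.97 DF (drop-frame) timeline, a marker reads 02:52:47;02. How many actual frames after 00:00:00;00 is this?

As if non-drop at 30 labels/s: (2 × 3600 + 52 × 60 + 47) × 30 + 2 = 311012.
Minute boundaries passed: 172; those not divisible by 10: 172 − 17 = 155; dropped labels = 2 × 155 = 310.
Actual frame index = 311012 − 310 = 310702.

310702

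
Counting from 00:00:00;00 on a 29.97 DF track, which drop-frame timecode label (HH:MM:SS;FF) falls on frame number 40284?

00:22:24;04

Each 10-minute DF block holds 10 × 60 × 30 − 9 × 2 = 17982 frames. 40284 ÷ 17982 → 2 full blocks, remainder 4320.
Within the partial block the first minute is 1800 frames and each further minute 1798, so 2 further minute boundaries passed. Total skipped labels = 18 × 2 + 2 × 2 = 40.
Non-drop label index = 40284 + 40 = 40324; at 30 labels/s that is 00:22:24:04, i.e. DF 00:22:24;04.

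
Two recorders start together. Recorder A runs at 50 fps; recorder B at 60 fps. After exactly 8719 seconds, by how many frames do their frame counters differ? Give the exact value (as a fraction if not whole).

87190 frames

A emits 50 × 8719 = 435950 frames; B emits 60 × 8719 = 523140.
Difference = 87190 frames; B is ahead of A.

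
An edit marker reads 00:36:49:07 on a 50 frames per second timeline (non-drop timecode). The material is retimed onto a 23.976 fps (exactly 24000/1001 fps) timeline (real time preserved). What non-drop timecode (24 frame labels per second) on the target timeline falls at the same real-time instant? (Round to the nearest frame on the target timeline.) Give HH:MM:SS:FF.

Source frame index: (0×3600 + 36×60 + 49) × 50 + 7 = 110457.
Real time: 110457 / (50) = 110457/50 s.
Target frame: (110457/50) × (24000/1001) = 53019360/1001 ≈ 52966.394 → 52966.
At 24 labels/s: frame 52966 → 00:36:46:22.

00:36:46:22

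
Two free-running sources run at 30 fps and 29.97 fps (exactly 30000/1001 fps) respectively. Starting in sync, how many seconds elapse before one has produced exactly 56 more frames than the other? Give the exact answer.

The gap grows by |30000/1001 − 30| = 30/1001 frames per second.
Time for a 56-frame gap: 56 ÷ (30/1001) = 28028/15 s.

28028/15 seconds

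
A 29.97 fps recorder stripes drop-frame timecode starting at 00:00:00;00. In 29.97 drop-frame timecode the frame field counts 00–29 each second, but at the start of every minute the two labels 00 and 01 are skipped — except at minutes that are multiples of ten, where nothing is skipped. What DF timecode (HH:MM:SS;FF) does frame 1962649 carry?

18:11:27;03

Each 10-minute DF block holds 10 × 60 × 30 − 9 × 2 = 17982 frames. 1962649 ÷ 17982 → 109 full blocks, remainder 2611.
Within the partial block the first minute is 1800 frames and each further minute 1798, so 1 further minute boundary passed. Total skipped labels = 18 × 109 + 2 × 1 = 1964.
Non-drop label index = 1962649 + 1964 = 1964613; at 30 labels/s that is 18:11:27:03, i.e. DF 18:11:27;03.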